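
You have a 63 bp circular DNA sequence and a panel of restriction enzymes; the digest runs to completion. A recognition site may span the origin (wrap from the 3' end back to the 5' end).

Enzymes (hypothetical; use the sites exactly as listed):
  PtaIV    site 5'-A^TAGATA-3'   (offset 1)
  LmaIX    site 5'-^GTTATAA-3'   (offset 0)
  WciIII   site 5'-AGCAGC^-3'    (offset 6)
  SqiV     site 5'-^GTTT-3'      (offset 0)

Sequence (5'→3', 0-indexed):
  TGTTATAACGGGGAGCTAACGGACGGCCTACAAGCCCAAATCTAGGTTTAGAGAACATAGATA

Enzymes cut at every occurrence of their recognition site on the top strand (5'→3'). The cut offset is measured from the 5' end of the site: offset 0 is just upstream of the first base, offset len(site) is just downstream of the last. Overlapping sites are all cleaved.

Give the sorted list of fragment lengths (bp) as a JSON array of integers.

Scan for sites:
  PtaIV ATAGATA/1: at [56] ⇒ [57]
  LmaIX GTTATAA/0: at [1] ⇒ [1]
  WciIII (AGCAGC, off=6): no sites
  SqiV GTTT/0: at [45] ⇒ [45]

All cut coordinates (distinct, sorted): [1, 45, 57]

Fragments:
  1→45: 44 bp
  45→57: 12 bp
  57→1 (wrap): 63-57+1 = 7 bp

[7,12,44]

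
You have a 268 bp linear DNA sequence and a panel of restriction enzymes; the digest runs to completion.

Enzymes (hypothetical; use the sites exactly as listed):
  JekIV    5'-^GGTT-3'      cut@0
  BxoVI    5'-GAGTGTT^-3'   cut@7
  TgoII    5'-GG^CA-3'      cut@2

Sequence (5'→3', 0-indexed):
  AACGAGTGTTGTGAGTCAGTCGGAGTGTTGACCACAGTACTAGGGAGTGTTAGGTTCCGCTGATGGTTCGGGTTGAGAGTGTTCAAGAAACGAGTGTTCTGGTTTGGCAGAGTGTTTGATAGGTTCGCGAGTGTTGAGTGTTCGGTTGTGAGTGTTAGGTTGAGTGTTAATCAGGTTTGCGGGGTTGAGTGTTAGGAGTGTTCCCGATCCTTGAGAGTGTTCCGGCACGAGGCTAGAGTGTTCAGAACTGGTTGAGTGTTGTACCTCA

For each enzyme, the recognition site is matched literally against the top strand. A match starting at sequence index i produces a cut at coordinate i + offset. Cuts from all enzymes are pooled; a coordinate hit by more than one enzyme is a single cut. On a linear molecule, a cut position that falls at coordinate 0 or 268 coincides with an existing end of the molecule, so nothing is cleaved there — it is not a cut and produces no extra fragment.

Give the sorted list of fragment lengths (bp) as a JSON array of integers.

[1,1,1,2,4,5,5,6,7,7,7,8,9,9,9,10,11,11,11,12,13,13,14,15,17,19,19,22]

Scan for sites:
  JekIV (GGTT, off=0): starts [52, 64, 70, 100, 121, 143, 157, 173, 182, 249] → cuts [52, 64, 70, 100, 121, 143, 157, 173, 182, 249]
  BxoVI (GAGTGTT, off=7): starts [3, 22, 44, 76, 91, 109, 128, 135, 149, 161, 186, 195, 214, 235, 253] → cuts [10, 29, 51, 83, 98, 116, 135, 142, 156, 168, 193, 202, 221, 242, 260]
  TgoII (GGCA, off=2): starts [105, 223] → cuts [107, 225]

Pooled cuts: [10, 29, 51, 52, 64, 70, 83, 98, 100, 107, 116, 121, 135, 142, 143, 156, 157, 168, 173, 182, 193, 202, 221, 225, 242, 249, 260]

Fragment lengths:
  [0,10): 10 bp
  [10,29): 19 bp
  [29,51): 22 bp
  [51,52): 1 bp
  [52,64): 12 bp
  [64,70): 6 bp
  [70,83): 13 bp
  [83,98): 15 bp
  [98,100): 2 bp
  [100,107): 7 bp
  [107,116): 9 bp
  [116,121): 5 bp
  [121,135): 14 bp
  [135,142): 7 bp
  [142,143): 1 bp
  [143,156): 13 bp
  [156,157): 1 bp
  [157,168): 11 bp
  [168,173): 5 bp
  [173,182): 9 bp
  [182,193): 11 bp
  [193,202): 9 bp
  [202,221): 19 bp
  [221,225): 4 bp
  [225,242): 17 bp
  [242,249): 7 bp
  [249,260): 11 bp
  [260,268): 8 bp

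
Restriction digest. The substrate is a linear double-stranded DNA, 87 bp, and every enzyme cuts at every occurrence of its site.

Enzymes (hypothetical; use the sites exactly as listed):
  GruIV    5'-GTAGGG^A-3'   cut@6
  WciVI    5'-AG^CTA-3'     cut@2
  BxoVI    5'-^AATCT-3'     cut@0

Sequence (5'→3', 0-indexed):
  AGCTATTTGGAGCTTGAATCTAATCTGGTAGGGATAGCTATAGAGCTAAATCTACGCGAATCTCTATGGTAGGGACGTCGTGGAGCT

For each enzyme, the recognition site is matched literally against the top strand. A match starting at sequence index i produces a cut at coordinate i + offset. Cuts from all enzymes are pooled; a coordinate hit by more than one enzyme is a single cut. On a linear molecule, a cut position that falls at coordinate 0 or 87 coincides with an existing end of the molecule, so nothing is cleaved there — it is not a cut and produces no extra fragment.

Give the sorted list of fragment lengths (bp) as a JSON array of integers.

Scan for sites:
  GruIV GTAGGGA/6: at [27, 68] ⇒ [33, 74]
  WciVI AGCTA/2: at [0, 35, 43] ⇒ [2, 37, 45]
  BxoVI AATCT/0: at [16, 21, 48, 58] ⇒ [16, 21, 48, 58]

Pooled cuts: [2, 16, 21, 33, 37, 45, 48, 58, 74]

Fragments:
  [0,2): 2 bp
  [2,16): 14 bp
  [16,21): 5 bp
  [21,33): 12 bp
  [33,37): 4 bp
  [37,45): 8 bp
  [45,48): 3 bp
  [48,58): 10 bp
  [58,74): 16 bp
  [74,87): 13 bp

[2,3,4,5,8,10,12,13,14,16]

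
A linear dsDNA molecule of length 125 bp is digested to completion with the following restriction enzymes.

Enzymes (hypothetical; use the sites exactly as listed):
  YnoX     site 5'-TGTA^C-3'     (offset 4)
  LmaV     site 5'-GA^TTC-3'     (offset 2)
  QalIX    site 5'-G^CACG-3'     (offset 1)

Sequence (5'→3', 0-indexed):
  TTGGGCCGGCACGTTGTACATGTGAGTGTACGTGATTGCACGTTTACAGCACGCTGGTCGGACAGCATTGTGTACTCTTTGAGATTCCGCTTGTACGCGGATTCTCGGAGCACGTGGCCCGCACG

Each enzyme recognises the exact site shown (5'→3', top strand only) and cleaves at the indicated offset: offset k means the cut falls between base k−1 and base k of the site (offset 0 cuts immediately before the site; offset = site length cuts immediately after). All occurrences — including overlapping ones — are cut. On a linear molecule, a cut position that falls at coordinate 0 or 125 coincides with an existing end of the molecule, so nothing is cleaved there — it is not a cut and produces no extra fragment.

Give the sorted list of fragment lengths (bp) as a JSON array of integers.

Per-enzyme occurrences:
  YnoX TGTAC/4: at [14, 26, 70, 91] ⇒ [18, 30, 74, 95]
  LmaV GATTC/2: at [82, 99] ⇒ [84, 101]
  QalIX GCACG/1: at [8, 37, 48, 109, 120] ⇒ [9, 38, 49, 110, 121]

Pooled cuts: [9, 18, 30, 38, 49, 74, 84, 95, 101, 110, 121]

Fragment lengths:
  [0,9): 9 bp
  [9,18): 9 bp
  [18,30): 12 bp
  [30,38): 8 bp
  [38,49): 11 bp
  [49,74): 25 bp
  [74,84): 10 bp
  [84,95): 11 bp
  [95,101): 6 bp
  [101,110): 9 bp
  [110,121): 11 bp
  [121,125): 4 bp

[4,6,8,9,9,9,10,11,11,11,12,25]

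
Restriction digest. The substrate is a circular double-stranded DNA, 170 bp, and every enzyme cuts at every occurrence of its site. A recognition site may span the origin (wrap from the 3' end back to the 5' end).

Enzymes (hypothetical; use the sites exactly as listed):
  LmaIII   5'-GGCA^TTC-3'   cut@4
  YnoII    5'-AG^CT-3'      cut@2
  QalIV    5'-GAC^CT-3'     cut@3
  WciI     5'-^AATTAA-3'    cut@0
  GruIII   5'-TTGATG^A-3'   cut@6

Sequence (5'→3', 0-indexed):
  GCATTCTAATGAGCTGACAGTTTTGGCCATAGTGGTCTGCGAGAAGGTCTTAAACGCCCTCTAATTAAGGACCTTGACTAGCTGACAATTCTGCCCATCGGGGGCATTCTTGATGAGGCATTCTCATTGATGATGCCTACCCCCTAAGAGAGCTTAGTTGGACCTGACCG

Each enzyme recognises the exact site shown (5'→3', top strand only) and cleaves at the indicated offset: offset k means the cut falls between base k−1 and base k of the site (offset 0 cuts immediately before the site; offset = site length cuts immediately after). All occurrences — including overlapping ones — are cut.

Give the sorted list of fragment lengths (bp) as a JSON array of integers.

[5,9,9,10,10,10,11,12,20,25,49]

Scan for sites:
  LmaIII GGCATTC/4: at [102, 116, 169] ⇒ [3, 106, 120]
  YnoII AGCT/2: at [11, 79, 150] ⇒ [13, 81, 152]
  QalIV GACCT/3: at [69, 160] ⇒ [72, 163]
  WciI AATTAA/0: at [62] ⇒ [62]
  GruIII TTGATGA/6: at [109, 126] ⇒ [115, 132]

All cut coordinates (distinct, sorted): [3, 13, 62, 72, 81, 106, 115, 120, 132, 152, 163]

Fragment lengths:
  3→13: 10 bp
  13→62: 49 bp
  62→72: 10 bp
  72→81: 9 bp
  81→106: 25 bp
  106→115: 9 bp
  115→120: 5 bp
  120→132: 12 bp
  132→152: 20 bp
  152→163: 11 bp
  163→3 (wrap): 170-163+3 = 10 bp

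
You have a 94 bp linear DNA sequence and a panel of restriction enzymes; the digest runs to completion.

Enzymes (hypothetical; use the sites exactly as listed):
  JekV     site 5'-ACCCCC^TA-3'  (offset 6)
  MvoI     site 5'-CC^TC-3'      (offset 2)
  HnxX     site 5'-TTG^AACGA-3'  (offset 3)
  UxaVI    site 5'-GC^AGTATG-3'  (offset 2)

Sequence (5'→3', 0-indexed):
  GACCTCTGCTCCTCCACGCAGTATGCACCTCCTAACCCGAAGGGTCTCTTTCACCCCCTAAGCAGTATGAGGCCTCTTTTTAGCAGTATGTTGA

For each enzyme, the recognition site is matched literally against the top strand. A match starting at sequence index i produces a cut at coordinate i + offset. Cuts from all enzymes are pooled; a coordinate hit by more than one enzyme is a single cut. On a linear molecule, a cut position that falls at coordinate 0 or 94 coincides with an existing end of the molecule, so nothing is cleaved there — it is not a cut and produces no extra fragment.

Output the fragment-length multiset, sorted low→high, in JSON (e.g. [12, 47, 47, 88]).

Scan for sites:
  JekV ACCCCCTA/6: at [52] ⇒ [58]
  MvoI CCTC/2: at [2, 10, 27, 72] ⇒ [4, 12, 29, 74]
  HnxX (TTGAACGA, off=3): no sites
  UxaVI GCAGTATG/2: at [17, 61, 82] ⇒ [19, 63, 84]

All cut coordinates (distinct, sorted): [4, 12, 19, 29, 58, 63, 74, 84]

Fragment lengths:
  [0,4): 4 bp
  [4,12): 8 bp
  [12,19): 7 bp
  [19,29): 10 bp
  [29,58): 29 bp
  [58,63): 5 bp
  [63,74): 11 bp
  [74,84): 10 bp
  [84,94): 10 bp

[4,5,7,8,10,10,10,11,29]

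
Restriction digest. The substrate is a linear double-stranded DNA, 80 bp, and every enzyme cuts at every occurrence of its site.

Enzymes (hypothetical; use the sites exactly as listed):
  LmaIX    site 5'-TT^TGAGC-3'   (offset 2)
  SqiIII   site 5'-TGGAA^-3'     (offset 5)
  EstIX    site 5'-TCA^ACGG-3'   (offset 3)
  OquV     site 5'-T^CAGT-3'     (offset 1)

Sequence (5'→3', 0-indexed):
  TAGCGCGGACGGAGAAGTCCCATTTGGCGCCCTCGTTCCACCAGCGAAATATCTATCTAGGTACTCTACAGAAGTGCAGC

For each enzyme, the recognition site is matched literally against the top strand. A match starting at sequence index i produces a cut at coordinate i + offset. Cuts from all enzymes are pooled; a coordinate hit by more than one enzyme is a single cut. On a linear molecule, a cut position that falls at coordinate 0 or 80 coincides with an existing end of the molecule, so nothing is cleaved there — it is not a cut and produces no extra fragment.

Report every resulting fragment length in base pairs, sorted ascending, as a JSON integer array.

[80]

Scan for sites:
  LmaIX (TTTGAGC, off=2): no sites
  SqiIII (TGGAA, off=5): no sites
  EstIX (TCAACGG, off=3): no sites
  OquV (TCAGT, off=1): no sites

All cut coordinates (distinct, sorted): ∅

Fragments:
  no cuts → one linear fragment of 80 bp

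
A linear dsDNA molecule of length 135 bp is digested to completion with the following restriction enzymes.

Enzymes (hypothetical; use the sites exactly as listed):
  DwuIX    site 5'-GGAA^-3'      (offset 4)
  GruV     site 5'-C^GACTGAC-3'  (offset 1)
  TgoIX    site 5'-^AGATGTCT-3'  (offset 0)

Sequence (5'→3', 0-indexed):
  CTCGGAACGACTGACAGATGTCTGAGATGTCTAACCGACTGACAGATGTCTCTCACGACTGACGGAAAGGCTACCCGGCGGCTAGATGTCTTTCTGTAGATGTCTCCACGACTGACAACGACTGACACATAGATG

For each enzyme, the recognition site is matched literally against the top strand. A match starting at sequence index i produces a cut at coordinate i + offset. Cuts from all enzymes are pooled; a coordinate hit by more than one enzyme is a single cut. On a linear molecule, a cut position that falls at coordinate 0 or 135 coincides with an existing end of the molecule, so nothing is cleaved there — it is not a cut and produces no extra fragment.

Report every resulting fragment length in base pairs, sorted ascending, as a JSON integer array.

Site scan:
  DwuIX GGAA/4: at [3, 63] ⇒ [7, 67]
  GruV CGACTGAC/1: at [7, 35, 55, 108, 118] ⇒ [8, 36, 56, 109, 119]
  TgoIX AGATGTCT/0: at [15, 24, 43, 83, 97] ⇒ [15, 24, 43, 83, 97]

Pooled cuts: [7, 8, 15, 24, 36, 43, 56, 67, 83, 97, 109, 119]

Fragments:
  [0,7): 7 bp
  [7,8): 1 bp
  [8,15): 7 bp
  [15,24): 9 bp
  [24,36): 12 bp
  [36,43): 7 bp
  [43,56): 13 bp
  [56,67): 11 bp
  [67,83): 16 bp
  [83,97): 14 bp
  [97,109): 12 bp
  [109,119): 10 bp
  [119,135): 16 bp

[1,7,7,7,9,10,11,12,12,13,14,16,16]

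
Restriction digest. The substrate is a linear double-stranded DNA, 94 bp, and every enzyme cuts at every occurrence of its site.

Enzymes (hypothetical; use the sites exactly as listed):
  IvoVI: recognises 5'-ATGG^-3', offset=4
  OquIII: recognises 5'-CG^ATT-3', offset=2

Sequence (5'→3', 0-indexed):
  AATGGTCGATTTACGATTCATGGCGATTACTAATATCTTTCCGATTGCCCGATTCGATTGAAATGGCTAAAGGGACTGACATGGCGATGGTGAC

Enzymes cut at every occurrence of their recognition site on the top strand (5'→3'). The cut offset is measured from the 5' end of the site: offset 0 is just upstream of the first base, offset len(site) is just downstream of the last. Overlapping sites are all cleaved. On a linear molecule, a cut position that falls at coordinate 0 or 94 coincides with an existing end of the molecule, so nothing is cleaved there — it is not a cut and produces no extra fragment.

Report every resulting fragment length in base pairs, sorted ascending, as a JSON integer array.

[2,3,4,5,5,6,7,8,8,10,18,18]

Scan for sites:
  IvoVI ATGG/4: at [1, 19, 62, 80, 86] ⇒ [5, 23, 66, 84, 90]
  OquIII CGATT/2: at [6, 13, 23, 41, 49, 54] ⇒ [8, 15, 25, 43, 51, 56]

All cut coordinates (distinct, sorted): [5, 8, 15, 23, 25, 43, 51, 56, 66, 84, 90]

Fragments:
  [0,5): 5 bp
  [5,8): 3 bp
  [8,15): 7 bp
  [15,23): 8 bp
  [23,25): 2 bp
  [25,43): 18 bp
  [43,51): 8 bp
  [51,56): 5 bp
  [56,66): 10 bp
  [66,84): 18 bp
  [84,90): 6 bp
  [90,94): 4 bp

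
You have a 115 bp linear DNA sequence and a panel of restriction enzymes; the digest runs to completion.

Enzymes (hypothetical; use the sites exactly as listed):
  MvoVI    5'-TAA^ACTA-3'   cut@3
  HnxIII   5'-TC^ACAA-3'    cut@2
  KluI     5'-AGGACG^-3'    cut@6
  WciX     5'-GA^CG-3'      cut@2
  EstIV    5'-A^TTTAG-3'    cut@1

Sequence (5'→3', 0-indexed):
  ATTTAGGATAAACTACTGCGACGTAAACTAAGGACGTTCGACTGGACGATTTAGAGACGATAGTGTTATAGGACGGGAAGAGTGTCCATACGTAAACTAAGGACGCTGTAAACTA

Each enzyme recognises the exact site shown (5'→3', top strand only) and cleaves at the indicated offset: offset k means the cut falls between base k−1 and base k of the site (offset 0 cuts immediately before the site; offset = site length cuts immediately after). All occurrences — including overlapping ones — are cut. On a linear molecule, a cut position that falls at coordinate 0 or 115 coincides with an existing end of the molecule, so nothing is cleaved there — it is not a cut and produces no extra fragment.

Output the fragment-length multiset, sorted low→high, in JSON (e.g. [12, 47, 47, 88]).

Site scan:
  MvoVI TAAACTA/3: at [8, 23, 92, 108] ⇒ [11, 26, 95, 111]
  HnxIII (TCACAA, off=2): no sites
  KluI AGGACG/6: at [30, 69, 99] ⇒ [36, 75, 105]
  WciX GACG/2: at [19, 32, 44, 55, 71, 101] ⇒ [21, 34, 46, 57, 73, 103]
  EstIV ATTTAG/1: at [0, 48] ⇒ [1, 49]

All cut coordinates (distinct, sorted): [1, 11, 21, 26, 34, 36, 46, 49, 57, 73, 75, 95, 103, 105, 111]

Fragments:
  [0,1): 1 bp
  [1,11): 10 bp
  [11,21): 10 bp
  [21,26): 5 bp
  [26,34): 8 bp
  [34,36): 2 bp
  [36,46): 10 bp
  [46,49): 3 bp
  [49,57): 8 bp
  [57,73): 16 bp
  [73,75): 2 bp
  [75,95): 20 bp
  [95,103): 8 bp
  [103,105): 2 bp
  [105,111): 6 bp
  [111,115): 4 bp

[1,2,2,2,3,4,5,6,8,8,8,10,10,10,16,20]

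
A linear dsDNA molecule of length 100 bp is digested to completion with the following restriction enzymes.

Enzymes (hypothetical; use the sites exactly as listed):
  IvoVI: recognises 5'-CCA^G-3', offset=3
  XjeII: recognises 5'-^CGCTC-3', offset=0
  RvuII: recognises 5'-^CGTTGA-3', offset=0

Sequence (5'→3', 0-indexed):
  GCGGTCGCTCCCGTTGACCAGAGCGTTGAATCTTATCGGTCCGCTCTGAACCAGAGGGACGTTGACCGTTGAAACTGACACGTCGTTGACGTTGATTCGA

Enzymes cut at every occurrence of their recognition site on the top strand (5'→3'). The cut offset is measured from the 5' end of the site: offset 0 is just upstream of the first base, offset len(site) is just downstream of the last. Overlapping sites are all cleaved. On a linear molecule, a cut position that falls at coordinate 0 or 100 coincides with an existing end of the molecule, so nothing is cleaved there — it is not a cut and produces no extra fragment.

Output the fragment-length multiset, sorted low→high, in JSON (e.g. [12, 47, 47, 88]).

[3,5,6,6,6,7,9,11,12,17,18]

Scan for sites:
  IvoVI (CCAG, off=3): starts [17, 50] → cuts [20, 53]
  XjeII (CGCTC, off=0): starts [5, 41] → cuts [5, 41]
  RvuII (CGTTGA, off=0): starts [11, 23, 59, 66, 83, 89] → cuts [11, 23, 59, 66, 83, 89]

All cut coordinates (distinct, sorted): [5, 11, 20, 23, 41, 53, 59, 66, 83, 89]

Fragments:
  [0,5): 5 bp
  [5,11): 6 bp
  [11,20): 9 bp
  [20,23): 3 bp
  [23,41): 18 bp
  [41,53): 12 bp
  [53,59): 6 bp
  [59,66): 7 bp
  [66,83): 17 bp
  [83,89): 6 bp
  [89,100): 11 bp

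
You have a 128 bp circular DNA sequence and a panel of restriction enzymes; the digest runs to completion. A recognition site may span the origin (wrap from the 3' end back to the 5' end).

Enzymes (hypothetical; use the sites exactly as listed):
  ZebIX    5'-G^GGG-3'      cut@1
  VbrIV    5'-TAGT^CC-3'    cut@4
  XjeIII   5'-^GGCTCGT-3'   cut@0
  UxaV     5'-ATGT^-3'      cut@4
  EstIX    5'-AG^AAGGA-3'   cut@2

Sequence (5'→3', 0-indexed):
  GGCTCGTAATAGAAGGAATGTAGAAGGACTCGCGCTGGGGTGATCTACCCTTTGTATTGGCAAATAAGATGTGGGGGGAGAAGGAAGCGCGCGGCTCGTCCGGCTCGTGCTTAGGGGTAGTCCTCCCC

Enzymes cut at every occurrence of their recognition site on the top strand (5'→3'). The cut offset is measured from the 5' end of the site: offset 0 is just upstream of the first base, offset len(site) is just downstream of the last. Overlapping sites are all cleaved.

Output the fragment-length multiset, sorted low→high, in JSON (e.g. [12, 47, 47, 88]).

Site scan:
  ZebIX GGGG/1: at [36, 72, 73, 74, 113] ⇒ [37, 73, 74, 75, 114]
  VbrIV TAGTCC/4: at [117] ⇒ [121]
  XjeIII GGCTCGT/0: at [0, 92, 101] ⇒ [0, 92, 101]
  UxaV ATGT/4: at [17, 68] ⇒ [21, 72]
  EstIX AGAAGGA/2: at [10, 21, 78] ⇒ [12, 23, 80]

All cut coordinates (distinct, sorted): [0, 12, 21, 23, 37, 72, 73, 74, 75, 80, 92, 101, 114, 121]

Fragments:
  0→12: 12 bp
  12→21: 9 bp
  21→23: 2 bp
  23→37: 14 bp
  37→72: 35 bp
  72→73: 1 bp
  73→74: 1 bp
  74→75: 1 bp
  75→80: 5 bp
  80→92: 12 bp
  92→101: 9 bp
  101→114: 13 bp
  114→121: 7 bp
  121→0 (wrap): 128-121+0 = 7 bp

[1,1,1,2,5,7,7,9,9,12,12,13,14,35]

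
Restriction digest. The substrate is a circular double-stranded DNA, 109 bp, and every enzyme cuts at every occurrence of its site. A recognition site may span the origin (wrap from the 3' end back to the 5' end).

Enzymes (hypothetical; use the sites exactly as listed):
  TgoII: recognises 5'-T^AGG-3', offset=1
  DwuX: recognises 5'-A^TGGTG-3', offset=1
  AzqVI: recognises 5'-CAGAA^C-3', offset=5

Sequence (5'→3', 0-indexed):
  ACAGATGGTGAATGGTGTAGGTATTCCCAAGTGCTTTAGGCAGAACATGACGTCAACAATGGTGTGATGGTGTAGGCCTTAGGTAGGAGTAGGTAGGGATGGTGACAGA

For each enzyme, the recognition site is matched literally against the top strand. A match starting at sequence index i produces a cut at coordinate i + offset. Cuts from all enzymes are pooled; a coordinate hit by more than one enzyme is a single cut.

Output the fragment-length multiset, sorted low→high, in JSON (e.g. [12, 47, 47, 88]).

[4,4,4,5,6,6,6,7,7,8,8,11,14,19]

Scan for sites:
  TgoII TAGG/1: at [17, 36, 72, 79, 83, 89, 93] ⇒ [18, 37, 73, 80, 84, 90, 94]
  DwuX ATGGTG/1: at [4, 11, 58, 66, 98] ⇒ [5, 12, 59, 67, 99]
  AzqVI CAGAAC/5: at [40, 105] ⇒ [1, 45]

Pooled cuts: [1, 5, 12, 18, 37, 45, 59, 67, 73, 80, 84, 90, 94, 99]

Fragments:
  1→5: 4 bp
  5→12: 7 bp
  12→18: 6 bp
  18→37: 19 bp
  37→45: 8 bp
  45→59: 14 bp
  59→67: 8 bp
  67→73: 6 bp
  73→80: 7 bp
  80→84: 4 bp
  84→90: 6 bp
  90→94: 4 bp
  94→99: 5 bp
  99→1 (wrap): 109-99+1 = 11 bp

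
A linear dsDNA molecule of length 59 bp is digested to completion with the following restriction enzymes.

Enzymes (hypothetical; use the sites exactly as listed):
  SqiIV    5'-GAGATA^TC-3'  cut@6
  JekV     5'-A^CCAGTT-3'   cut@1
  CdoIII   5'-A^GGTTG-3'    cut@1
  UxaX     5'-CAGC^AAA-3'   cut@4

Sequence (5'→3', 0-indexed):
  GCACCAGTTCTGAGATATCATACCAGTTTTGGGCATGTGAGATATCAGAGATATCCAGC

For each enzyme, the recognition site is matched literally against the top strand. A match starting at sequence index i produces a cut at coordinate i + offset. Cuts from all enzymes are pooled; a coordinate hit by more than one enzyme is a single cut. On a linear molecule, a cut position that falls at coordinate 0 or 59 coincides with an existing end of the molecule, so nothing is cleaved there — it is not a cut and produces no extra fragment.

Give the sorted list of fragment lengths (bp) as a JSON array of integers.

Scan for sites:
  SqiIV GAGATATC/6: at [11, 38, 47] ⇒ [17, 44, 53]
  JekV ACCAGTT/1: at [2, 21] ⇒ [3, 22]
  CdoIII (AGGTTG, off=1): no sites
  UxaX (CAGCAAA, off=4): no sites

Pooled cuts: [3, 17, 22, 44, 53]

Fragment lengths:
  [0,3): 3 bp
  [3,17): 14 bp
  [17,22): 5 bp
  [22,44): 22 bp
  [44,53): 9 bp
  [53,59): 6 bp

[3,5,6,9,14,22]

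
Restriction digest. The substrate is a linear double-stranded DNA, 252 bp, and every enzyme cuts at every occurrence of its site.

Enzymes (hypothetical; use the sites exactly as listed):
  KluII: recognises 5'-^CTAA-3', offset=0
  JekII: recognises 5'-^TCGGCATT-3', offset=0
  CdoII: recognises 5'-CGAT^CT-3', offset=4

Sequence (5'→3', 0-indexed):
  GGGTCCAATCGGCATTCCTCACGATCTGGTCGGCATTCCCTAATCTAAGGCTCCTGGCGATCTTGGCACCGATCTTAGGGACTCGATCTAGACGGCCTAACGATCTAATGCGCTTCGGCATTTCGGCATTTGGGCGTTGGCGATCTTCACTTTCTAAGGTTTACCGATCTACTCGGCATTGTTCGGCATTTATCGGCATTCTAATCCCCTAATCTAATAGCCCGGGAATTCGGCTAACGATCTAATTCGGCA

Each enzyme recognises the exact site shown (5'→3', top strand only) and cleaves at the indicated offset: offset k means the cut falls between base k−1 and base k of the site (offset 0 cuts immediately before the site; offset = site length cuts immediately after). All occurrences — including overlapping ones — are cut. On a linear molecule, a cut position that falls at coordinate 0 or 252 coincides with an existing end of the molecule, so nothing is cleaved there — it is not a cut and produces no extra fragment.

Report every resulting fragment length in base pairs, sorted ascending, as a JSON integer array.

[4,4,5,5,8,8,8,8,8,8,9,9,10,10,10,10,11,12,14,15,17,17,20,22]

Scan for sites:
  KluII CTAA/0: at [39, 44, 96, 104, 153, 200, 208, 213, 233, 241] ⇒ [39, 44, 96, 104, 153, 200, 208, 213, 233, 241]
  JekII TCGGCATT/0: at [8, 29, 114, 122, 172, 182, 192] ⇒ [8, 29, 114, 122, 172, 182, 192]
  CdoII CGATCT/4: at [21, 57, 69, 83, 100, 140, 164, 237] ⇒ [25, 61, 73, 87, 104, 144, 168, 241]

Pooled cuts: [8, 25, 29, 39, 44, 61, 73, 87, 96, 104, 114, 122, 144, 153, 168, 172, 182, 192, 200, 208, 213, 233, 241]

Fragment lengths:
  [0,8): 8 bp
  [8,25): 17 bp
  [25,29): 4 bp
  [29,39): 10 bp
  [39,44): 5 bp
  [44,61): 17 bp
  [61,73): 12 bp
  [73,87): 14 bp
  [87,96): 9 bp
  [96,104): 8 bp
  [104,114): 10 bp
  [114,122): 8 bp
  [122,144): 22 bp
  [144,153): 9 bp
  [153,168): 15 bp
  [168,172): 4 bp
  [172,182): 10 bp
  [182,192): 10 bp
  [192,200): 8 bp
  [200,208): 8 bp
  [208,213): 5 bp
  [213,233): 20 bp
  [233,241): 8 bp
  [241,252): 11 bp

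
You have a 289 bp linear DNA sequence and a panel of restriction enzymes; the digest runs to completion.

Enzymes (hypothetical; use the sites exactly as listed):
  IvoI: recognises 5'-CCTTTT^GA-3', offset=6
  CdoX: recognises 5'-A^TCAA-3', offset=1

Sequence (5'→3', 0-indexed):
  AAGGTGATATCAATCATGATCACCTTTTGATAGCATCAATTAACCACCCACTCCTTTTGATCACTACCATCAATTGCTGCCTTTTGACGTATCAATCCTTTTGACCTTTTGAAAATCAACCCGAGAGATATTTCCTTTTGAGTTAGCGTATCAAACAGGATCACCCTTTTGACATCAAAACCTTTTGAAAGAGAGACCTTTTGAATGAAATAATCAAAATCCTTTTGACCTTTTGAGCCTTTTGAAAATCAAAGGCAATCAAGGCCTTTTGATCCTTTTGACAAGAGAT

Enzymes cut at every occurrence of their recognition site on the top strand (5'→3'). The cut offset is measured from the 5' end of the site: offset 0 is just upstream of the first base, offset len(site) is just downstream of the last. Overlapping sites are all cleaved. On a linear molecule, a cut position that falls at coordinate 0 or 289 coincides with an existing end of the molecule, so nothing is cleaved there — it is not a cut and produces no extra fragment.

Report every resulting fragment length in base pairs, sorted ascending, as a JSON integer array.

Site scan:
  IvoI (CCTTTTGA, off=6): starts [22, 52, 79, 96, 104, 133, 164, 180, 196, 220, 228, 237, 264, 273] → cuts [28, 58, 85, 102, 110, 139, 170, 186, 202, 226, 234, 243, 270, 279]
  CdoX (ATCAA, off=1): starts [8, 34, 68, 90, 114, 149, 173, 212, 247, 257] → cuts [9, 35, 69, 91, 115, 150, 174, 213, 248, 258]

All cut coordinates (distinct, sorted): [9, 28, 35, 58, 69, 85, 91, 102, 110, 115, 139, 150, 170, 174, 186, 202, 213, 226, 234, 243, 248, 258, 270, 279]

Fragment lengths:
  [0,9): 9 bp
  [9,28): 19 bp
  [28,35): 7 bp
  [35,58): 23 bp
  [58,69): 11 bp
  [69,85): 16 bp
  [85,91): 6 bp
  [91,102): 11 bp
  [102,110): 8 bp
  [110,115): 5 bp
  [115,139): 24 bp
  [139,150): 11 bp
  [150,170): 20 bp
  [170,174): 4 bp
  [174,186): 12 bp
  [186,202): 16 bp
  [202,213): 11 bp
  [213,226): 13 bp
  [226,234): 8 bp
  [234,243): 9 bp
  [243,248): 5 bp
  [248,258): 10 bp
  [258,270): 12 bp
  [270,279): 9 bp
  [279,289): 10 bp

[4,5,5,6,7,8,8,9,9,9,10,10,11,11,11,11,12,12,13,16,16,19,20,23,24]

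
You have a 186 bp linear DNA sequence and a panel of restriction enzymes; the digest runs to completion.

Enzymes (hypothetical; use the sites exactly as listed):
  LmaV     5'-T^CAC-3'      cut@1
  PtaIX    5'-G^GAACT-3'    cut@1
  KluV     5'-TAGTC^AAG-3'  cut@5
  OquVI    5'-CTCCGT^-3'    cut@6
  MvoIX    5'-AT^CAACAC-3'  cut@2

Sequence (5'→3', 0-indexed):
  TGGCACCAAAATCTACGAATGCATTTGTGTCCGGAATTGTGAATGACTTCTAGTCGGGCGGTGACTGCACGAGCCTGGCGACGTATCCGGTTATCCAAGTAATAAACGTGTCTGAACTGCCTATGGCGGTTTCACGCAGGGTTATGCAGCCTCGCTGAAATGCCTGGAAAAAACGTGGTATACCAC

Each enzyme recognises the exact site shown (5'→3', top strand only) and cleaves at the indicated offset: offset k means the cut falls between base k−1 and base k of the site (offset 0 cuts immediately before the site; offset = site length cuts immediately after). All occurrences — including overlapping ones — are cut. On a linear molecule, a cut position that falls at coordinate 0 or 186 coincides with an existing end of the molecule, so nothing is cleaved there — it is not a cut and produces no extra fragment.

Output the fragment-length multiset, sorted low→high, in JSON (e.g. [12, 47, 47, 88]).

[54,132]

Site scan:
  LmaV (TCAC, off=1): starts [131] → cuts [132]
  PtaIX (GGAACT, off=1): no sites
  KluV (TAGTCAAG, off=5): no sites
  OquVI (CTCCGT, off=6): no sites
  MvoIX (ATCAACAC, off=2): no sites

All cut coordinates (distinct, sorted): [132]

Fragment lengths:
  [0,132): 132 bp
  [132,186): 54 bp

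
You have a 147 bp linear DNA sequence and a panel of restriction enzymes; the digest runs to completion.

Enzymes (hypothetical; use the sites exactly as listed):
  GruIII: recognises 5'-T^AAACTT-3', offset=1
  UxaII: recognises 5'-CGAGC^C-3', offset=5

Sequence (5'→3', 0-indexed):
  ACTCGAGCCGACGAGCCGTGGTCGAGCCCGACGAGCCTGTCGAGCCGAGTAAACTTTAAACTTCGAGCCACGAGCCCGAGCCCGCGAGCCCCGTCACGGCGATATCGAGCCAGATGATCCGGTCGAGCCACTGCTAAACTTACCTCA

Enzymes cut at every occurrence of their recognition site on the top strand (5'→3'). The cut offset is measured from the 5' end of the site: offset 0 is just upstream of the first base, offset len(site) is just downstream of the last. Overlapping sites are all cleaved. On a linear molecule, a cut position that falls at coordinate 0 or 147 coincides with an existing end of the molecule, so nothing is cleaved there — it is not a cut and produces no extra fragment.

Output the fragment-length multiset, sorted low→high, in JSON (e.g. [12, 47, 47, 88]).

Per-enzyme occurrences:
  GruIII (TAAACTT, off=1): starts [49, 56, 134] → cuts [50, 57, 135]
  UxaII (CGAGCC, off=5): starts [3, 11, 22, 31, 40, 63, 70, 76, 84, 105, 123] → cuts [8, 16, 27, 36, 45, 68, 75, 81, 89, 110, 128]

All cut coordinates (distinct, sorted): [8, 16, 27, 36, 45, 50, 57, 68, 75, 81, 89, 110, 128, 135]

Fragment lengths:
  [0,8): 8 bp
  [8,16): 8 bp
  [16,27): 11 bp
  [27,36): 9 bp
  [36,45): 9 bp
  [45,50): 5 bp
  [50,57): 7 bp
  [57,68): 11 bp
  [68,75): 7 bp
  [75,81): 6 bp
  [81,89): 8 bp
  [89,110): 21 bp
  [110,128): 18 bp
  [128,135): 7 bp
  [135,147): 12 bp

[5,6,7,7,7,8,8,8,9,9,11,11,12,18,21]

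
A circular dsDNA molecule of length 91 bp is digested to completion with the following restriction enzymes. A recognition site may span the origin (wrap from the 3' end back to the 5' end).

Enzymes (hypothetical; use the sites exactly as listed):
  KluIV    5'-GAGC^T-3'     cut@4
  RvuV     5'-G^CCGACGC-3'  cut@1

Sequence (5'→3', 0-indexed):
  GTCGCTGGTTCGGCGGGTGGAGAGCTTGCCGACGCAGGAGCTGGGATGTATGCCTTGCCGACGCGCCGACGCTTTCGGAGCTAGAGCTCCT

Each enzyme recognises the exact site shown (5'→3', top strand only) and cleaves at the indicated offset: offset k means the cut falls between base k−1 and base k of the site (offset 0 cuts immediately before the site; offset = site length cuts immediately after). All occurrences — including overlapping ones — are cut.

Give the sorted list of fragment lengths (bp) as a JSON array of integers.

Scan for sites:
  KluIV (GAGCT, off=4): starts [21, 37, 77, 83] → cuts [25, 41, 81, 87]
  RvuV (GCCGACGC, off=1): starts [27, 56, 64] → cuts [28, 57, 65]

All cut coordinates (distinct, sorted): [25, 28, 41, 57, 65, 81, 87]

Fragment lengths:
  25→28: 3 bp
  28→41: 13 bp
  41→57: 16 bp
  57→65: 8 bp
  65→81: 16 bp
  81→87: 6 bp
  87→25 (wrap): 91-87+25 = 29 bp

[3,6,8,13,16,16,29]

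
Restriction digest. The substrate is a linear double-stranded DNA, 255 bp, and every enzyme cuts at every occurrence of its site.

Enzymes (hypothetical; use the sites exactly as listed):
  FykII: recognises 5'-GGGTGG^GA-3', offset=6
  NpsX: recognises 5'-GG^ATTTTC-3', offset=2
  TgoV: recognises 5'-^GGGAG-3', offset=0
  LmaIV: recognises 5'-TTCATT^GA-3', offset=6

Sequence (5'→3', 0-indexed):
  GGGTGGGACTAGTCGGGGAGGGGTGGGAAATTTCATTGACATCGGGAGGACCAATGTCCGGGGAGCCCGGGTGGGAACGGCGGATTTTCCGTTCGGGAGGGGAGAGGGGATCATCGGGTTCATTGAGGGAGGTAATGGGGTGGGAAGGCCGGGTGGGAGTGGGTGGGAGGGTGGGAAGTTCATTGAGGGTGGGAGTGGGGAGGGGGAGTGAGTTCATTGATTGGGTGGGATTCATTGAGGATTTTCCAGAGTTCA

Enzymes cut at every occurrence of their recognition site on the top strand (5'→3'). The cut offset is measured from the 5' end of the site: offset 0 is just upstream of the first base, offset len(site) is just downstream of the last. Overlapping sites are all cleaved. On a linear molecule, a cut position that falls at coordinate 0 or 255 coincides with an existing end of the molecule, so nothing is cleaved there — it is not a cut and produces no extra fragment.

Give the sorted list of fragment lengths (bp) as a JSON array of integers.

Scan for sites:
  FykII GGGTGGGA/6: at [0, 20, 68, 137, 150, 160, 168, 186, 222] ⇒ [6, 26, 74, 143, 156, 166, 174, 192, 228]
  NpsX GGATTTTC/2: at [81, 238] ⇒ [83, 240]
  TgoV GGGAG/0: at [15, 43, 60, 94, 99, 126, 154, 164, 190, 197, 203] ⇒ [15, 43, 60, 94, 99, 126, 154, 164, 190, 197, 203]
  LmaIV TTCATTGA/6: at [31, 118, 178, 212, 230] ⇒ [37, 124, 184, 218, 236]

Pooled cuts: [6, 15, 26, 37, 43, 60, 74, 83, 94, 99, 124, 126, 143, 154, 156, 164, 166, 174, 184, 190, 192, 197, 203, 218, 228, 236, 240]

Fragments:
  [0,6): 6 bp
  [6,15): 9 bp
  [15,26): 11 bp
  [26,37): 11 bp
  [37,43): 6 bp
  [43,60): 17 bp
  [60,74): 14 bp
  [74,83): 9 bp
  [83,94): 11 bp
  [94,99): 5 bp
  [99,124): 25 bp
  [124,126): 2 bp
  [126,143): 17 bp
  [143,154): 11 bp
  [154,156): 2 bp
  [156,164): 8 bp
  [164,166): 2 bp
  [166,174): 8 bp
  [174,184): 10 bp
  [184,190): 6 bp
  [190,192): 2 bp
  [192,197): 5 bp
  [197,203): 6 bp
  [203,218): 15 bp
  [218,228): 10 bp
  [228,236): 8 bp
  [236,240): 4 bp
  [240,255): 15 bp

[2,2,2,2,4,5,5,6,6,6,6,8,8,8,9,9,10,10,11,11,11,11,14,15,15,17,17,25]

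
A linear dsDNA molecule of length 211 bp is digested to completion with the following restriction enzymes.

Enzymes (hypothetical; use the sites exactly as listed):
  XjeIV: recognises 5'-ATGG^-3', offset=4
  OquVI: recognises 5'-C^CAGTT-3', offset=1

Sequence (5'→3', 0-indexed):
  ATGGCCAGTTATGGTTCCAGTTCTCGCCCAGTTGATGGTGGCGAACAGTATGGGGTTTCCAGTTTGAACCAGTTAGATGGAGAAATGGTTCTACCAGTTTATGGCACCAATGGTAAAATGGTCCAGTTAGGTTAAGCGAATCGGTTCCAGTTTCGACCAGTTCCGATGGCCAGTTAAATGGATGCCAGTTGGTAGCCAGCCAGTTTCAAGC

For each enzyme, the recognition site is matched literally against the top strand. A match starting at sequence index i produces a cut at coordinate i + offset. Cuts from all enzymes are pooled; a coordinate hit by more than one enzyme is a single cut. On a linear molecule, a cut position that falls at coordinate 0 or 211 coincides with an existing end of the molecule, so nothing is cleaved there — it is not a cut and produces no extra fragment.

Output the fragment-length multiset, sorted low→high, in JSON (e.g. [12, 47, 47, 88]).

Per-enzyme occurrences:
  XjeIV (ATGG, off=4): starts [0, 10, 34, 49, 76, 84, 100, 109, 117, 165, 177] → cuts [4, 14, 38, 53, 80, 88, 104, 113, 121, 169, 181]
  OquVI (CCAGTT, off=1): starts [4, 16, 27, 58, 68, 93, 122, 146, 156, 169, 184, 199] → cuts [5, 17, 28, 59, 69, 94, 123, 147, 157, 170, 185, 200]

Pooled cuts: [4, 5, 14, 17, 28, 38, 53, 59, 69, 80, 88, 94, 104, 113, 121, 123, 147, 157, 169, 170, 181, 185, 200]

Fragment lengths:
  [0,4): 4 bp
  [4,5): 1 bp
  [5,14): 9 bp
  [14,17): 3 bp
  [17,28): 11 bp
  [28,38): 10 bp
  [38,53): 15 bp
  [53,59): 6 bp
  [59,69): 10 bp
  [69,80): 11 bp
  [80,88): 8 bp
  [88,94): 6 bp
  [94,104): 10 bp
  [104,113): 9 bp
  [113,121): 8 bp
  [121,123): 2 bp
  [123,147): 24 bp
  [147,157): 10 bp
  [157,169): 12 bp
  [169,170): 1 bp
  [170,181): 11 bp
  [181,185): 4 bp
  [185,200): 15 bp
  [200,211): 11 bp

[1,1,2,3,4,4,6,6,8,8,9,9,10,10,10,10,11,11,11,11,12,15,15,24]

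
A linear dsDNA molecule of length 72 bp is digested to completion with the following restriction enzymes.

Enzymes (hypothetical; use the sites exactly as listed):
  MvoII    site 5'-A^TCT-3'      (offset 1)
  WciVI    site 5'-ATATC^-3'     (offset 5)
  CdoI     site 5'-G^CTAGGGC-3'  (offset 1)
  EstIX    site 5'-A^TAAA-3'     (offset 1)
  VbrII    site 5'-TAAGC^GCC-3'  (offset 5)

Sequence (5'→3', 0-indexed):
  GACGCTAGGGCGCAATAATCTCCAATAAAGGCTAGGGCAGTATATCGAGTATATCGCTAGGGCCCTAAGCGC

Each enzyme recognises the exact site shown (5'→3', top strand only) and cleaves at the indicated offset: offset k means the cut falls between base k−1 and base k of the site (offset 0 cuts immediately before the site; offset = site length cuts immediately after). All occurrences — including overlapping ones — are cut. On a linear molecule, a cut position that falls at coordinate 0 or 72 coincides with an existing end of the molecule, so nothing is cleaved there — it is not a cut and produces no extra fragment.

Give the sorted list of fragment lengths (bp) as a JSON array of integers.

[1,4,6,7,9,14,15,16]

Site scan:
  MvoII ATCT/1: at [17] ⇒ [18]
  WciVI ATATC/5: at [41, 50] ⇒ [46, 55]
  CdoI GCTAGGGC/1: at [3, 30, 55] ⇒ [4, 31, 56]
  EstIX ATAAA/1: at [24] ⇒ [25]
  VbrII (TAAGCGCC, off=5): no sites

Pooled cuts: [4, 18, 25, 31, 46, 55, 56]

Fragments:
  [0,4): 4 bp
  [4,18): 14 bp
  [18,25): 7 bp
  [25,31): 6 bp
  [31,46): 15 bp
  [46,55): 9 bp
  [55,56): 1 bp
  [56,72): 16 bp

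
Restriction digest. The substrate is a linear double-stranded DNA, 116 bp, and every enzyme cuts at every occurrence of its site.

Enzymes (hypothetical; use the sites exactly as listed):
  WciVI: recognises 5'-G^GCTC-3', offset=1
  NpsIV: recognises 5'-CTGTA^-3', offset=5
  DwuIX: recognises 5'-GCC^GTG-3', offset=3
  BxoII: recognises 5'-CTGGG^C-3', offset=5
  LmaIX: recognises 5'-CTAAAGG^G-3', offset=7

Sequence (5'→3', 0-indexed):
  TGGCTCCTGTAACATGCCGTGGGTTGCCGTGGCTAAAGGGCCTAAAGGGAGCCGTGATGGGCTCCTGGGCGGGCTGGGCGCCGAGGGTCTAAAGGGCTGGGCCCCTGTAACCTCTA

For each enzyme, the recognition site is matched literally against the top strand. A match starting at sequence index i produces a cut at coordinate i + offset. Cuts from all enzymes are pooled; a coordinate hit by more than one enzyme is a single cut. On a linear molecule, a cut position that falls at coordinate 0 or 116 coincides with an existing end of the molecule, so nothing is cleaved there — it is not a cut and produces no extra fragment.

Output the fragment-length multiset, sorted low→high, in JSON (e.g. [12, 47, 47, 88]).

[2,5,6,7,7,7,8,9,9,9,9,10,11,17]

Scan for sites:
  WciVI GGCTC/1: at [1, 59] ⇒ [2, 60]
  NpsIV CTGTA/5: at [6, 104] ⇒ [11, 109]
  DwuIX GCCGTG/3: at [15, 25, 50] ⇒ [18, 28, 53]
  BxoII CTGGGC/5: at [64, 73, 96] ⇒ [69, 78, 101]
  LmaIX CTAAAGGG/7: at [32, 41, 88] ⇒ [39, 48, 95]

Pooled cuts: [2, 11, 18, 28, 39, 48, 53, 60, 69, 78, 95, 101, 109]

Fragment lengths:
  [0,2): 2 bp
  [2,11): 9 bp
  [11,18): 7 bp
  [18,28): 10 bp
  [28,39): 11 bp
  [39,48): 9 bp
  [48,53): 5 bp
  [53,60): 7 bp
  [60,69): 9 bp
  [69,78): 9 bp
  [78,95): 17 bp
  [95,101): 6 bp
  [101,109): 8 bp
  [109,116): 7 bp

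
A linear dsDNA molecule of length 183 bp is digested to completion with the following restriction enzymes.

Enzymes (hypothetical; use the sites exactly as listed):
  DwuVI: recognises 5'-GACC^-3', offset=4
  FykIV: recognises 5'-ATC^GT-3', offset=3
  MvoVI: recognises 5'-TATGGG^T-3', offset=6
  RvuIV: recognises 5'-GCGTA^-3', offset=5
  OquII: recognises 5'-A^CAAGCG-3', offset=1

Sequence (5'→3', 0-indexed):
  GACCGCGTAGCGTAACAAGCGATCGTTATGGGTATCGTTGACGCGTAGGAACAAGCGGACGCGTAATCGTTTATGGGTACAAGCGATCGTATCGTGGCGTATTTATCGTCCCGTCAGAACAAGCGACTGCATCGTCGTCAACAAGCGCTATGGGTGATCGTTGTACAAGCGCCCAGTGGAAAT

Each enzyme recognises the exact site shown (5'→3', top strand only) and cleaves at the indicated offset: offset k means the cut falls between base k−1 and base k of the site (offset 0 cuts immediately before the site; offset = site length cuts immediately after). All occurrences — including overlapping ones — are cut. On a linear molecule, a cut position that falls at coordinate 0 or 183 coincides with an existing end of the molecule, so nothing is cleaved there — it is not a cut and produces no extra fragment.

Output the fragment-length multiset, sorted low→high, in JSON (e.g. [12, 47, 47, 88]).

Site scan:
  DwuVI GACC/4: at [0] ⇒ [4]
  FykIV ATCGT/3: at [21, 33, 65, 85, 90, 104, 130, 156] ⇒ [24, 36, 68, 88, 93, 107, 133, 159]
  MvoVI TATGGGT/6: at [26, 71, 148] ⇒ [32, 77, 154]
  RvuIV GCGTA/5: at [4, 9, 42, 60, 96] ⇒ [9, 14, 47, 65, 101]
  OquII ACAAGCG/1: at [14, 50, 78, 118, 140, 164] ⇒ [15, 51, 79, 119, 141, 165]

Pooled cuts: [4, 9, 14, 15, 24, 32, 36, 47, 51, 65, 68, 77, 79, 88, 93, 101, 107, 119, 133, 141, 154, 159, 165]

Fragment lengths:
  [0,4): 4 bp
  [4,9): 5 bp
  [9,14): 5 bp
  [14,15): 1 bp
  [15,24): 9 bp
  [24,32): 8 bp
  [32,36): 4 bp
  [36,47): 11 bp
  [47,51): 4 bp
  [51,65): 14 bp
  [65,68): 3 bp
  [68,77): 9 bp
  [77,79): 2 bp
  [79,88): 9 bp
  [88,93): 5 bp
  [93,101): 8 bp
  [101,107): 6 bp
  [107,119): 12 bp
  [119,133): 14 bp
  [133,141): 8 bp
  [141,154): 13 bp
  [154,159): 5 bp
  [159,165): 6 bp
  [165,183): 18 bp

[1,2,3,4,4,4,5,5,5,5,6,6,8,8,8,9,9,9,11,12,13,14,14,18]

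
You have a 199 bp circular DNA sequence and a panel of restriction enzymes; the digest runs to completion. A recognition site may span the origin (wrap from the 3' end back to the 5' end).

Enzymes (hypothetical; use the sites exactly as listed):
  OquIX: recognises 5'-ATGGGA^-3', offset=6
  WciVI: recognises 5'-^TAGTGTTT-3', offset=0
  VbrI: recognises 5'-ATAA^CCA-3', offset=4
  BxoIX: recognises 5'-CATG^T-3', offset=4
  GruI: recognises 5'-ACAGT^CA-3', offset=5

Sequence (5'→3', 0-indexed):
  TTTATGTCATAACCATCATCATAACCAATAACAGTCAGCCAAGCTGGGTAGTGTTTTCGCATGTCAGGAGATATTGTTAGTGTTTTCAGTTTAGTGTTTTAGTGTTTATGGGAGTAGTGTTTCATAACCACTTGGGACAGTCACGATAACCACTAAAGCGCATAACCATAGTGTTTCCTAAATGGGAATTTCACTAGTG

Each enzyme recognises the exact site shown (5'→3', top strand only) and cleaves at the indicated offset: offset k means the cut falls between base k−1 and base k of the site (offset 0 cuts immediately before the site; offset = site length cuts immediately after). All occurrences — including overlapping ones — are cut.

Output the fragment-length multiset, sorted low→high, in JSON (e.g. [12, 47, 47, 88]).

Scan for sites:
  OquIX ATGGGA/6: at [107, 181] ⇒ [113, 187]
  WciVI TAGTGTTT/0: at [48, 77, 91, 99, 114, 168, 194] ⇒ [48, 77, 91, 99, 114, 168, 194]
  VbrI ATAACCA/4: at [8, 20, 123, 145, 161] ⇒ [12, 24, 127, 149, 165]
  BxoIX CATGT/4: at [59] ⇒ [63]
  GruI ACAGTCA/5: at [30, 136] ⇒ [35, 141]

All cut coordinates (distinct, sorted): [12, 24, 35, 48, 63, 77, 91, 99, 113, 114, 127, 141, 149, 165, 168, 187, 194]

Fragments:
  12→24: 12 bp
  24→35: 11 bp
  35→48: 13 bp
  48→63: 15 bp
  63→77: 14 bp
  77→91: 14 bp
  91→99: 8 bp
  99→113: 14 bp
  113→114: 1 bp
  114→127: 13 bp
  127→141: 14 bp
  141→149: 8 bp
  149→165: 16 bp
  165→168: 3 bp
  168→187: 19 bp
  187→194: 7 bp
  194→12 (wrap): 199-194+12 = 17 bp

[1,3,7,8,8,11,12,13,13,14,14,14,14,15,16,17,19]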